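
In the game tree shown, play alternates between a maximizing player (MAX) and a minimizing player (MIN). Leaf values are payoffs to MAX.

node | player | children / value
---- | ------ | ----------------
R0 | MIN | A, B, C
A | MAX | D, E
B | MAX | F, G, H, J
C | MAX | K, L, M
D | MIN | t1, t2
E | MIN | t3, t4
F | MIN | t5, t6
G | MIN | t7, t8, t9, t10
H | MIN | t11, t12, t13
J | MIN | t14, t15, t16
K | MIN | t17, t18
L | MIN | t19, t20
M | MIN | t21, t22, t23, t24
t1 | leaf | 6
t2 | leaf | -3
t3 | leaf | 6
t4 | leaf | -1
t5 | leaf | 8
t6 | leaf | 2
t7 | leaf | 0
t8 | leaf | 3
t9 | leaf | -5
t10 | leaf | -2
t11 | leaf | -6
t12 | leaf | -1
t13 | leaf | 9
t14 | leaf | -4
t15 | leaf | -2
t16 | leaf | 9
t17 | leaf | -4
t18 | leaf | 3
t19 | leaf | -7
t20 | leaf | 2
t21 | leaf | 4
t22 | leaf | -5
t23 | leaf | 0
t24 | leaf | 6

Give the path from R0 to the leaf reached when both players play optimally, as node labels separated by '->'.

D (MIN): min(6, -3) = -3
E (MIN): min(6, -1) = -1
A (MAX): max(-3, -1) = -1
F (MIN): min(8, 2) = 2
G (MIN): min(0, 3, -5, -2) = -5
H (MIN): min(-6, -1, 9) = -6
J (MIN): min(-4, -2, 9) = -4
B (MAX): max(2, -5, -6, -4) = 2
K (MIN): min(-4, 3) = -4
L (MIN): min(-7, 2) = -7
M (MIN): min(4, -5, 0, 6) = -5
C (MAX): max(-4, -7, -5) = -4
R0 (MIN): min(-1, 2, -4) = -4
At R0, MIN picks C (lowest: -4).
At C, MAX picks K (highest: -4).
At K, MIN picks t17 (lowest: -4).
Terminal value -4.

R0 -> C -> K -> t17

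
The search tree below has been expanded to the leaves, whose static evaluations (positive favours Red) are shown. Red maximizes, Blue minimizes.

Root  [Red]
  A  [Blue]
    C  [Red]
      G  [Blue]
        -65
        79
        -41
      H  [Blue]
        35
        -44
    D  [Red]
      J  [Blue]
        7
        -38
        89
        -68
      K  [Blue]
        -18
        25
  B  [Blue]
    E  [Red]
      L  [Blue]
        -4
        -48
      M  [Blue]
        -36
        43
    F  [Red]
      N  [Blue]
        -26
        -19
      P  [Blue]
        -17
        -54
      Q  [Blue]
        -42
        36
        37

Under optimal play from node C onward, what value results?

G (Blue): min(-65, 79, -41) = -65
H (Blue): min(35, -44) = -44
C (Red): max(-65, -44) = -44

-44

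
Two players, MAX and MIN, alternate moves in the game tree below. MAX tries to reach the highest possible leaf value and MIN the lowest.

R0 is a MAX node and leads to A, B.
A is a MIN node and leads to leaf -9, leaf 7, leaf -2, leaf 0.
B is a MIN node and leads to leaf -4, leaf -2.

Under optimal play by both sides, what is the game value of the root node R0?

A (MIN): min(-9, 7, -2, 0) = -9
B (MIN): min(-4, -2) = -4
R0 (MAX): max(-9, -4) = -4

-4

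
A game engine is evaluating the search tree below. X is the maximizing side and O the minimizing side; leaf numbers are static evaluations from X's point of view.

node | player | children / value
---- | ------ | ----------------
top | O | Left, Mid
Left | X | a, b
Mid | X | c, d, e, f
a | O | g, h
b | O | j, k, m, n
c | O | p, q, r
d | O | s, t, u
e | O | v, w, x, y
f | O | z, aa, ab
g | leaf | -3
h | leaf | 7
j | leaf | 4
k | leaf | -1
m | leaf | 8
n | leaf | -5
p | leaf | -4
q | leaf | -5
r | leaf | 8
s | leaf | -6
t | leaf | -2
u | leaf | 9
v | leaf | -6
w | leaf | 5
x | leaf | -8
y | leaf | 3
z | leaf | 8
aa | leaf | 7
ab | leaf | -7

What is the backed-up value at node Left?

-3

a (O): min(-3, 7) = -3
b (O): min(4, -1, 8, -5) = -5
Left (X): max(-3, -5) = -3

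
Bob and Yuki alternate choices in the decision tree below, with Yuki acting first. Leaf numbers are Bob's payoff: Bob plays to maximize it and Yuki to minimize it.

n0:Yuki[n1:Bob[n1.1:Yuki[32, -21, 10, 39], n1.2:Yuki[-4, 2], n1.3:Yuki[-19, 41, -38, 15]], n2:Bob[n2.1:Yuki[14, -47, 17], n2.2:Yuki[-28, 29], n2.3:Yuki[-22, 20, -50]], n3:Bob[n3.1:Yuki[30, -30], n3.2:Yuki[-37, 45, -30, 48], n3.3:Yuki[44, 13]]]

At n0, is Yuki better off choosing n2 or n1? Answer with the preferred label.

n2

n2.1 (Yuki): min(14, -47, 17) = -47
n2.2 (Yuki): min(-28, 29) = -28
n2.3 (Yuki): min(-22, 20, -50) = -50
n2 (Bob): max(-47, -28, -50) = -28
n1.1 (Yuki): min(32, -21, 10, 39) = -21
n1.2 (Yuki): min(-4, 2) = -4
n1.3 (Yuki): min(-19, 41, -38, 15) = -38
n1 (Bob): max(-21, -4, -38) = -4
Yuki prefers the lower value; n2=-28, n1=-4. n2 is better since -28 < -4.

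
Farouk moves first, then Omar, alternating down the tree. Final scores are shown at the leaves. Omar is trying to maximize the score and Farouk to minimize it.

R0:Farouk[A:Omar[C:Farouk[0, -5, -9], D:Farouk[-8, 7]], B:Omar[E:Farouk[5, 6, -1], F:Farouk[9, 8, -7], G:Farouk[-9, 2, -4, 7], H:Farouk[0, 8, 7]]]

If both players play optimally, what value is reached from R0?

C (Farouk): min(0, -5, -9) = -9
D (Farouk): min(-8, 7) = -8
A (Omar): max(-9, -8) = -8
E (Farouk): min(5, 6, -1) = -1
F (Farouk): min(9, 8, -7) = -7
G (Farouk): min(-9, 2, -4, 7) = -9
H (Farouk): min(0, 8, 7) = 0
B (Omar): max(-1, -7, -9, 0) = 0
R0 (Farouk): min(-8, 0) = -8

-8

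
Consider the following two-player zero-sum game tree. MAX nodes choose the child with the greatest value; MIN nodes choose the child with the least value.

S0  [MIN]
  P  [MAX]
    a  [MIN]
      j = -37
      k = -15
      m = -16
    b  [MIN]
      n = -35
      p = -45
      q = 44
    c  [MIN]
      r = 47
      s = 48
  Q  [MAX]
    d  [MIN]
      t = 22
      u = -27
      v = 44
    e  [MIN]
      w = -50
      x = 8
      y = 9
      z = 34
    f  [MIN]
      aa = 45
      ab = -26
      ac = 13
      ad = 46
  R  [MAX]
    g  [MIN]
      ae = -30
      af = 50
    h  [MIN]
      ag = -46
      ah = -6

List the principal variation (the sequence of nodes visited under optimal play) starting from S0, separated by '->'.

a (MIN): min(-37, -15, -16) = -37
b (MIN): min(-35, -45, 44) = -45
c (MIN): min(47, 48) = 47
P (MAX): max(-37, -45, 47) = 47
d (MIN): min(22, -27, 44) = -27
e (MIN): min(-50, 8, 9, 34) = -50
f (MIN): min(45, -26, 13, 46) = -26
Q (MAX): max(-27, -50, -26) = -26
g (MIN): min(-30, 50) = -30
h (MIN): min(-46, -6) = -46
R (MAX): max(-30, -46) = -30
S0 (MIN): min(47, -26, -30) = -30
At S0, MIN picks R (lowest: -30).
At R, MAX picks g (highest: -30).
At g, MIN picks ae (lowest: -30).
Terminal value -30.

S0 -> R -> g -> ae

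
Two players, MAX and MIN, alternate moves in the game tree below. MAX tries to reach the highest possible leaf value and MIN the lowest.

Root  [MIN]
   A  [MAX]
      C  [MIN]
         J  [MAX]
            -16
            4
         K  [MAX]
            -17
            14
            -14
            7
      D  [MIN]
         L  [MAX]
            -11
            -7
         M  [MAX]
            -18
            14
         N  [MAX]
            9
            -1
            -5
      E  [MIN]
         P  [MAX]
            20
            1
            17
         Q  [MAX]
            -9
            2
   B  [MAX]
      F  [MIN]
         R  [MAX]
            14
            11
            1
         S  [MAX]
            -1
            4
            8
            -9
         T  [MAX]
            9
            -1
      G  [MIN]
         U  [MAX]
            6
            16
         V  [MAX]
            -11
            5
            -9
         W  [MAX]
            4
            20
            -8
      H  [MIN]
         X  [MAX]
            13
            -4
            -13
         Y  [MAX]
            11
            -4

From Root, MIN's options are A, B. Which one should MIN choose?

A

J (MAX): max(-16, 4) = 4
K (MAX): max(-17, 14, -14, 7) = 14
C (MIN): min(4, 14) = 4
L (MAX): max(-11, -7) = -7
M (MAX): max(-18, 14) = 14
N (MAX): max(9, -1, -5) = 9
D (MIN): min(-7, 14, 9) = -7
P (MAX): max(20, 1, 17) = 20
Q (MAX): max(-9, 2) = 2
E (MIN): min(20, 2) = 2
A (MAX): max(4, -7, 2) = 4
R (MAX): max(14, 11, 1) = 14
S (MAX): max(-1, 4, 8, -9) = 8
T (MAX): max(9, -1) = 9
F (MIN): min(14, 8, 9) = 8
U (MAX): max(6, 16) = 16
V (MAX): max(-11, 5, -9) = 5
W (MAX): max(4, 20, -8) = 20
G (MIN): min(16, 5, 20) = 5
X (MAX): max(13, -4, -13) = 13
Y (MAX): max(11, -4) = 11
H (MIN): min(13, 11) = 11
B (MAX): max(8, 5, 11) = 11
Root (MIN): min(4, 11) = 4
MIN at Root wants the lowest of {A=4, B=11}, so chooses A.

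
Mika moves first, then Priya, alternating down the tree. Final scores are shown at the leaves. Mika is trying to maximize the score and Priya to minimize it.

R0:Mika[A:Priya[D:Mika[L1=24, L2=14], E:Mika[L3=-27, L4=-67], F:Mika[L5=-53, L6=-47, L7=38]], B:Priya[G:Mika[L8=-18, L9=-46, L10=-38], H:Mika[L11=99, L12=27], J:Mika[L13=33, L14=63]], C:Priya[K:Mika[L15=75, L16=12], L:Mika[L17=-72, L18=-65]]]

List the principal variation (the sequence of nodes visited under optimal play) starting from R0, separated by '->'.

D (Mika): max(24, 14) = 24
E (Mika): max(-27, -67) = -27
F (Mika): max(-53, -47, 38) = 38
A (Priya): min(24, -27, 38) = -27
G (Mika): max(-18, -46, -38) = -18
H (Mika): max(99, 27) = 99
J (Mika): max(33, 63) = 63
B (Priya): min(-18, 99, 63) = -18
K (Mika): max(75, 12) = 75
L (Mika): max(-72, -65) = -65
C (Priya): min(75, -65) = -65
R0 (Mika): max(-27, -18, -65) = -18
At R0, Mika picks B (highest: -18).
At B, Priya picks G (lowest: -18).
At G, Mika picks L8 (highest: -18).
Terminal value -18.

R0 -> B -> G -> L8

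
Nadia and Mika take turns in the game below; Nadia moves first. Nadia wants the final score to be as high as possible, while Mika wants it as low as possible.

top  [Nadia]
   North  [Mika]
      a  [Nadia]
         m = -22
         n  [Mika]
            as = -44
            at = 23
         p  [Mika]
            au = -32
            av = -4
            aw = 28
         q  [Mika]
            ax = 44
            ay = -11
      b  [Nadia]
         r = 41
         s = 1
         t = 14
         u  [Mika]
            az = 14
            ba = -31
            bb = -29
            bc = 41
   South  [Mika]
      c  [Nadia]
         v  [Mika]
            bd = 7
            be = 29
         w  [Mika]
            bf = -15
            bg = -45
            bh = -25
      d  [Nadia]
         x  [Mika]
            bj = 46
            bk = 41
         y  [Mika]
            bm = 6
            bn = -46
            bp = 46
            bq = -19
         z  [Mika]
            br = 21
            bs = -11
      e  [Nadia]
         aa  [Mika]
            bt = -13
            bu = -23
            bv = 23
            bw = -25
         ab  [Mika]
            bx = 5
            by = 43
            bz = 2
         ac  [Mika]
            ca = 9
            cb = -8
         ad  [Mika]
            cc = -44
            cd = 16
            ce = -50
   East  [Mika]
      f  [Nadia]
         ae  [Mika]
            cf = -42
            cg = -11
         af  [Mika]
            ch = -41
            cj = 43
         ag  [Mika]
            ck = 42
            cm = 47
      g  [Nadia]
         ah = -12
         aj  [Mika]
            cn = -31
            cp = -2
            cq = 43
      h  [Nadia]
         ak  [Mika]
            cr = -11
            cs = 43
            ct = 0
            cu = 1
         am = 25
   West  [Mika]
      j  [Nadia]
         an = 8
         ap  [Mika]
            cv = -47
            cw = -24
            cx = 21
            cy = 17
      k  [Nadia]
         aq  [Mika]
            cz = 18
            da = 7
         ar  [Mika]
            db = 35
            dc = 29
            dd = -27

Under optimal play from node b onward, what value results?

u (Mika): min(14, -31, -29, 41) = -31
b (Nadia): max(41, 1, 14, -31) = 41

41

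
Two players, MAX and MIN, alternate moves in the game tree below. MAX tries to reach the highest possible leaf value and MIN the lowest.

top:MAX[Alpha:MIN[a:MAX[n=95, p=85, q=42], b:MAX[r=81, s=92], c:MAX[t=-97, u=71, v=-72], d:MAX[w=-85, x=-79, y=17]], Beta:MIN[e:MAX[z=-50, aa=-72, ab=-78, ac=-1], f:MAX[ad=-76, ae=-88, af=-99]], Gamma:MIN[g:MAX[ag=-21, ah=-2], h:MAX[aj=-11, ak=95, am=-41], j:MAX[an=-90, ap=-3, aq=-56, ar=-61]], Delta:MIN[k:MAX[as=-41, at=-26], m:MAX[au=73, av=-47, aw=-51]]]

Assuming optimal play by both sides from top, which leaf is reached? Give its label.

y

a (MAX): max(95, 85, 42) = 95
b (MAX): max(81, 92) = 92
c (MAX): max(-97, 71, -72) = 71
d (MAX): max(-85, -79, 17) = 17
Alpha (MIN): min(95, 92, 71, 17) = 17
e (MAX): max(-50, -72, -78, -1) = -1
f (MAX): max(-76, -88, -99) = -76
Beta (MIN): min(-1, -76) = -76
g (MAX): max(-21, -2) = -2
h (MAX): max(-11, 95, -41) = 95
j (MAX): max(-90, -3, -56, -61) = -3
Gamma (MIN): min(-2, 95, -3) = -3
k (MAX): max(-41, -26) = -26
m (MAX): max(73, -47, -51) = 73
Delta (MIN): min(-26, 73) = -26
top (MAX): max(17, -76, -3, -26) = 17
At top, MAX picks Alpha (highest: 17).
At Alpha, MIN picks d (lowest: 17).
At d, MAX picks y (highest: 17).
Terminal value 17.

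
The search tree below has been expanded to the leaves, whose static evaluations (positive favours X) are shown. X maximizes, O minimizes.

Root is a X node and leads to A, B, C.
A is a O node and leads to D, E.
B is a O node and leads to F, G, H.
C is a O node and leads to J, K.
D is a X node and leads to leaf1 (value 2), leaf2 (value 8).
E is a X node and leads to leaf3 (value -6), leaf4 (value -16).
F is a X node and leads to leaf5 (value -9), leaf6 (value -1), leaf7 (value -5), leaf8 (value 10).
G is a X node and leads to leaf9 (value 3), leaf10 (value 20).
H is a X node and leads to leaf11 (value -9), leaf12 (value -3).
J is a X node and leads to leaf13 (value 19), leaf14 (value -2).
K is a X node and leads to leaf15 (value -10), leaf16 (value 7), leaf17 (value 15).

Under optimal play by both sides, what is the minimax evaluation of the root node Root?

15

D (X): max(2, 8) = 8
E (X): max(-6, -16) = -6
A (O): min(8, -6) = -6
F (X): max(-9, -1, -5, 10) = 10
G (X): max(3, 20) = 20
H (X): max(-9, -3) = -3
B (O): min(10, 20, -3) = -3
J (X): max(19, -2) = 19
K (X): max(-10, 7, 15) = 15
C (O): min(19, 15) = 15
Root (X): max(-6, -3, 15) = 15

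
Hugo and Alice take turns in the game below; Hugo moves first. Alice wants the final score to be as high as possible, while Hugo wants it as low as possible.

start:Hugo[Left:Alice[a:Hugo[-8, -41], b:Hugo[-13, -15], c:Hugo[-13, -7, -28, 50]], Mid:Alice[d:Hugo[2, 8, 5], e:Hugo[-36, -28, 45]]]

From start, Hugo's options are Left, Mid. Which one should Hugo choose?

Left

a (Hugo): min(-8, -41) = -41
b (Hugo): min(-13, -15) = -15
c (Hugo): min(-13, -7, -28, 50) = -28
Left (Alice): max(-41, -15, -28) = -15
d (Hugo): min(2, 8, 5) = 2
e (Hugo): min(-36, -28, 45) = -36
Mid (Alice): max(2, -36) = 2
start (Hugo): min(-15, 2) = -15
Hugo at start wants the lowest of {Left=-15, Mid=2}, so chooses Left.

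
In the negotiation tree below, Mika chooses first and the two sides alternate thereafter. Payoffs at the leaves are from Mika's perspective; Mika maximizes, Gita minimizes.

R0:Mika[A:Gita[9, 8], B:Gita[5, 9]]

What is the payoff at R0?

8

A (Gita): min(9, 8) = 8
B (Gita): min(5, 9) = 5
R0 (Mika): max(8, 5) = 8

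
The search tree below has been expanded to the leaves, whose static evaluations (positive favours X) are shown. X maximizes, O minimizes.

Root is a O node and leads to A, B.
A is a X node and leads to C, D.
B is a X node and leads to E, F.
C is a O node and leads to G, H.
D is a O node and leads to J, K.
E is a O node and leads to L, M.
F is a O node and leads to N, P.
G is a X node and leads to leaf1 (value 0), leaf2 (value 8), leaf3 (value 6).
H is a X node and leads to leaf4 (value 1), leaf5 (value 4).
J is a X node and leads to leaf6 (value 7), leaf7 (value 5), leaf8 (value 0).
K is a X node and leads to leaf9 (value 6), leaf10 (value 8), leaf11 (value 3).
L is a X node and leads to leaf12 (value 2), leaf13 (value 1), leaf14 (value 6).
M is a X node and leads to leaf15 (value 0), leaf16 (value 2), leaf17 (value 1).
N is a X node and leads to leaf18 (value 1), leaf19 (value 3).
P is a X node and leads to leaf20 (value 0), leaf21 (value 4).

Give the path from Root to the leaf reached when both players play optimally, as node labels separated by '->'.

Root -> B -> F -> N -> leaf19

G (X): max(0, 8, 6) = 8
H (X): max(1, 4) = 4
C (O): min(8, 4) = 4
J (X): max(7, 5, 0) = 7
K (X): max(6, 8, 3) = 8
D (O): min(7, 8) = 7
A (X): max(4, 7) = 7
L (X): max(2, 1, 6) = 6
M (X): max(0, 2, 1) = 2
E (O): min(6, 2) = 2
N (X): max(1, 3) = 3
P (X): max(0, 4) = 4
F (O): min(3, 4) = 3
B (X): max(2, 3) = 3
Root (O): min(7, 3) = 3
At Root, O picks B (lowest: 3).
At B, X picks F (highest: 3).
At F, O picks N (lowest: 3).
At N, X picks leaf19 (highest: 3).
Terminal value 3.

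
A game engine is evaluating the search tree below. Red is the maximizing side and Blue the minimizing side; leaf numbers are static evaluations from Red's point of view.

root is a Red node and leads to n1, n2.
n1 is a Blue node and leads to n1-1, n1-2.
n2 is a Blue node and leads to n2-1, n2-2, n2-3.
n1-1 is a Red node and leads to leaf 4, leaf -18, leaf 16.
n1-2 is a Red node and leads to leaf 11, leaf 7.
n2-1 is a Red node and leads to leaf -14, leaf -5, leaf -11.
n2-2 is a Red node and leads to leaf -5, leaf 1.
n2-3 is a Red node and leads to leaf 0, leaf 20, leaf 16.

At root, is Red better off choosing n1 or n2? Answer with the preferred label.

n1-1 (Red): max(4, -18, 16) = 16
n1-2 (Red): max(11, 7) = 11
n1 (Blue): min(16, 11) = 11
n2-1 (Red): max(-14, -5, -11) = -5
n2-2 (Red): max(-5, 1) = 1
n2-3 (Red): max(0, 20, 16) = 20
n2 (Blue): min(-5, 1, 20) = -5
Red prefers the higher value; n1=11, n2=-5. n1 is better since 11 > -5.

n1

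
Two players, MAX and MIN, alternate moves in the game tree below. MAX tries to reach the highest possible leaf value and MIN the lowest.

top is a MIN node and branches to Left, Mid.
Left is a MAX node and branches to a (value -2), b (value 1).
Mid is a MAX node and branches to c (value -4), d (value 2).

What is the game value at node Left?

1

Left (MAX): max(-2, 1) = 1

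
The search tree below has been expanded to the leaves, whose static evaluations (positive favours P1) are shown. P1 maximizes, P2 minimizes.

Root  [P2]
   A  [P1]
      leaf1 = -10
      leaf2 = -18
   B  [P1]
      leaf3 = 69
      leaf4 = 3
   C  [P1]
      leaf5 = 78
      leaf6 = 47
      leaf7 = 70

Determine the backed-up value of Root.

-10

A (P1): max(-10, -18) = -10
B (P1): max(69, 3) = 69
C (P1): max(78, 47, 70) = 78
Root (P2): min(-10, 69, 78) = -10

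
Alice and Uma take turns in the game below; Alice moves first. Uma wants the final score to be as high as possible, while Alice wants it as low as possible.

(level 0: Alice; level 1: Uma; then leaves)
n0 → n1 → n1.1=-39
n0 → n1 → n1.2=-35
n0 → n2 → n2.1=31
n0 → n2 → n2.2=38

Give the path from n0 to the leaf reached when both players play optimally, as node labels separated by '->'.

n1 (Uma): max(-39, -35) = -35
n2 (Uma): max(31, 38) = 38
n0 (Alice): min(-35, 38) = -35
At n0, Alice picks n1 (lowest: -35).
At n1, Uma picks n1.2 (highest: -35).
Terminal value -35.

n0 -> n1 -> n1.2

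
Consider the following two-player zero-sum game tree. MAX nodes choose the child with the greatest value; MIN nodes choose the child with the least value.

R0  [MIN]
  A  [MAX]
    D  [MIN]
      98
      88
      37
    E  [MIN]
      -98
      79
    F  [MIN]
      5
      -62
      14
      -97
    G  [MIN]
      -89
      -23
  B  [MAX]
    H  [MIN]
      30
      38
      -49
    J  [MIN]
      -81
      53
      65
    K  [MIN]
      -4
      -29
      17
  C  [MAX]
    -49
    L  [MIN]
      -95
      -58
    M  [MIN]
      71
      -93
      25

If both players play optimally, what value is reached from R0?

D (MIN): min(98, 88, 37) = 37
E (MIN): min(-98, 79) = -98
F (MIN): min(5, -62, 14, -97) = -97
G (MIN): min(-89, -23) = -89
A (MAX): max(37, -98, -97, -89) = 37
H (MIN): min(30, 38, -49) = -49
J (MIN): min(-81, 53, 65) = -81
K (MIN): min(-4, -29, 17) = -29
B (MAX): max(-49, -81, -29) = -29
L (MIN): min(-95, -58) = -95
M (MIN): min(71, -93, 25) = -93
C (MAX): max(-49, -95, -93) = -49
R0 (MIN): min(37, -29, -49) = -49

-49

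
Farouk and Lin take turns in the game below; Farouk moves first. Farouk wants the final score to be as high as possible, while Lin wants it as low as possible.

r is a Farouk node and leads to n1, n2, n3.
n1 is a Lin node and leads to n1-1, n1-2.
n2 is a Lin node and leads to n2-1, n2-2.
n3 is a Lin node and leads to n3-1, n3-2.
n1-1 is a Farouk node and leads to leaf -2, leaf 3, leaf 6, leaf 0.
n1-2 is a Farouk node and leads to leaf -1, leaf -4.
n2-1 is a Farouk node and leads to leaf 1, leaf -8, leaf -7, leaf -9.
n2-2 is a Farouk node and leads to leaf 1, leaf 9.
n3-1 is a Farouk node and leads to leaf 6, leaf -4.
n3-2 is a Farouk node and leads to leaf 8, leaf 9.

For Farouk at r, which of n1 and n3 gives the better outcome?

n3

n1-1 (Farouk): max(-2, 3, 6, 0) = 6
n1-2 (Farouk): max(-1, -4) = -1
n1 (Lin): min(6, -1) = -1
n3-1 (Farouk): max(6, -4) = 6
n3-2 (Farouk): max(8, 9) = 9
n3 (Lin): min(6, 9) = 6
Farouk prefers the higher value; n1=-1, n3=6. n3 is better since 6 > -1.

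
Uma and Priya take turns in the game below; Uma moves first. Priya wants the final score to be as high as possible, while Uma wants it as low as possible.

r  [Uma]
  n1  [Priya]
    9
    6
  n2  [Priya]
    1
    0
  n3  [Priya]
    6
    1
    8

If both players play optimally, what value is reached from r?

1

n1 (Priya): max(9, 6) = 9
n2 (Priya): max(1, 0) = 1
n3 (Priya): max(6, 1, 8) = 8
r (Uma): min(9, 1, 8) = 1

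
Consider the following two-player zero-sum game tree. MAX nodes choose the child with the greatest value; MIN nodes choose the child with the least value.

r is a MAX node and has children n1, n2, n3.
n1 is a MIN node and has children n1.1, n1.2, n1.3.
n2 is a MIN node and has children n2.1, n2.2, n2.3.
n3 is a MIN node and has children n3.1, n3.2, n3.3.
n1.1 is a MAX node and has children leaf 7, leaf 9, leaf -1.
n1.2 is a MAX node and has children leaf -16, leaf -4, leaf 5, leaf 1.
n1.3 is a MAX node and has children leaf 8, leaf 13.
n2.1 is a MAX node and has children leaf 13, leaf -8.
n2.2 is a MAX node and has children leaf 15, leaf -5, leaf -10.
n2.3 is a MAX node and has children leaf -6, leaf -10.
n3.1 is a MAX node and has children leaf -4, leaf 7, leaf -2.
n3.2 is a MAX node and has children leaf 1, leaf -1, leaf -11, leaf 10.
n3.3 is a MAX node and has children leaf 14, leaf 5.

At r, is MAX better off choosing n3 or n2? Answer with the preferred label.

n3.1 (MAX): max(-4, 7, -2) = 7
n3.2 (MAX): max(1, -1, -11, 10) = 10
n3.3 (MAX): max(14, 5) = 14
n3 (MIN): min(7, 10, 14) = 7
n2.1 (MAX): max(13, -8) = 13
n2.2 (MAX): max(15, -5, -10) = 15
n2.3 (MAX): max(-6, -10) = -6
n2 (MIN): min(13, 15, -6) = -6
MAX prefers the higher value; n3=7, n2=-6. n3 is better since 7 > -6.

n3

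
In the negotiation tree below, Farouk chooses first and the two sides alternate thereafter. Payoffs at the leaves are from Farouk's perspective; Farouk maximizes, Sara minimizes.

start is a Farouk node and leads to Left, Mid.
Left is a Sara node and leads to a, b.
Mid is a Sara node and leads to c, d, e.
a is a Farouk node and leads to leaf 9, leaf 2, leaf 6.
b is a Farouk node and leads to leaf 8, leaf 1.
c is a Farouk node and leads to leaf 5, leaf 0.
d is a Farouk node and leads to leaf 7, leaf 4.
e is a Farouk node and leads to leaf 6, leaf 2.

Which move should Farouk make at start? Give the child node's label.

Left

a (Farouk): max(9, 2, 6) = 9
b (Farouk): max(8, 1) = 8
Left (Sara): min(9, 8) = 8
c (Farouk): max(5, 0) = 5
d (Farouk): max(7, 4) = 7
e (Farouk): max(6, 2) = 6
Mid (Sara): min(5, 7, 6) = 5
start (Farouk): max(8, 5) = 8
Farouk at start wants the highest of {Left=8, Mid=5}, so chooses Left.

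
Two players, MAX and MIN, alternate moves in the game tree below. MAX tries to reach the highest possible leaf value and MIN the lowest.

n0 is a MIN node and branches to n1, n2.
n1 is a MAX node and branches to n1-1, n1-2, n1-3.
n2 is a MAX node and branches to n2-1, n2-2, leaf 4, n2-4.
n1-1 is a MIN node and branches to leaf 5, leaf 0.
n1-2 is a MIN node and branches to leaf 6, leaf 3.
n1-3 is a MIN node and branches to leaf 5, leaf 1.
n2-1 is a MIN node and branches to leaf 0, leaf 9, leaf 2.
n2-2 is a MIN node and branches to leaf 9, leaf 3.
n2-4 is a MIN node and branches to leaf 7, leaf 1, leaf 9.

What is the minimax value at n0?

n1-1 (MIN): min(5, 0) = 0
n1-2 (MIN): min(6, 3) = 3
n1-3 (MIN): min(5, 1) = 1
n1 (MAX): max(0, 3, 1) = 3
n2-1 (MIN): min(0, 9, 2) = 0
n2-2 (MIN): min(9, 3) = 3
n2-4 (MIN): min(7, 1, 9) = 1
n2 (MAX): max(0, 3, 4, 1) = 4
n0 (MIN): min(3, 4) = 3

3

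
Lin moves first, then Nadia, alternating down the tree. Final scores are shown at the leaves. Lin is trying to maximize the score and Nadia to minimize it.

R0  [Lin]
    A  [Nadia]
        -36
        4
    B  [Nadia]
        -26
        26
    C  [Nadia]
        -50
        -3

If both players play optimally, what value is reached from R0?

A (Nadia): min(-36, 4) = -36
B (Nadia): min(-26, 26) = -26
C (Nadia): min(-50, -3) = -50
R0 (Lin): max(-36, -26, -50) = -26

-26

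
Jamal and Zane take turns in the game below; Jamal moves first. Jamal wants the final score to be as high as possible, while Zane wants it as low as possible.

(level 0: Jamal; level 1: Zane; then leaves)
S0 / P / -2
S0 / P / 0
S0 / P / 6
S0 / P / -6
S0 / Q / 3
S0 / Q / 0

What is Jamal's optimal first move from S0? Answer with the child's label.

Q

P (Zane): min(-2, 0, 6, -6) = -6
Q (Zane): min(3, 0) = 0
S0 (Jamal): max(-6, 0) = 0
Jamal at S0 wants the highest of {P=-6, Q=0}, so chooses Q.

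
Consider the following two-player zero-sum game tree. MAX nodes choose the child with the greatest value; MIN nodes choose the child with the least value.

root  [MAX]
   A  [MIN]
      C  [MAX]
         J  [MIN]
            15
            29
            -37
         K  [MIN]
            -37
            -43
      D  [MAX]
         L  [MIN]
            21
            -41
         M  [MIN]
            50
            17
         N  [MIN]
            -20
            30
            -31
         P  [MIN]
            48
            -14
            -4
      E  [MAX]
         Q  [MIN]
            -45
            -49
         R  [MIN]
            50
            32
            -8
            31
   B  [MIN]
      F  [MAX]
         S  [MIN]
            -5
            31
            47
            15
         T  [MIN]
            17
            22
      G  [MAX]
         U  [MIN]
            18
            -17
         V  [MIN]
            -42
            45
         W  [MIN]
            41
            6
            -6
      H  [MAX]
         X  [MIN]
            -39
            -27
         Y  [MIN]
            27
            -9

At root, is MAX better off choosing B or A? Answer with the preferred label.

B

S (MIN): min(-5, 31, 47, 15) = -5
T (MIN): min(17, 22) = 17
F (MAX): max(-5, 17) = 17
U (MIN): min(18, -17) = -17
V (MIN): min(-42, 45) = -42
W (MIN): min(41, 6, -6) = -6
G (MAX): max(-17, -42, -6) = -6
X (MIN): min(-39, -27) = -39
Y (MIN): min(27, -9) = -9
H (MAX): max(-39, -9) = -9
B (MIN): min(17, -6, -9) = -9
J (MIN): min(15, 29, -37) = -37
K (MIN): min(-37, -43) = -43
C (MAX): max(-37, -43) = -37
L (MIN): min(21, -41) = -41
M (MIN): min(50, 17) = 17
N (MIN): min(-20, 30, -31) = -31
P (MIN): min(48, -14, -4) = -14
D (MAX): max(-41, 17, -31, -14) = 17
Q (MIN): min(-45, -49) = -49
R (MIN): min(50, 32, -8, 31) = -8
E (MAX): max(-49, -8) = -8
A (MIN): min(-37, 17, -8) = -37
MAX prefers the higher value; B=-9, A=-37. B is better since -9 > -37.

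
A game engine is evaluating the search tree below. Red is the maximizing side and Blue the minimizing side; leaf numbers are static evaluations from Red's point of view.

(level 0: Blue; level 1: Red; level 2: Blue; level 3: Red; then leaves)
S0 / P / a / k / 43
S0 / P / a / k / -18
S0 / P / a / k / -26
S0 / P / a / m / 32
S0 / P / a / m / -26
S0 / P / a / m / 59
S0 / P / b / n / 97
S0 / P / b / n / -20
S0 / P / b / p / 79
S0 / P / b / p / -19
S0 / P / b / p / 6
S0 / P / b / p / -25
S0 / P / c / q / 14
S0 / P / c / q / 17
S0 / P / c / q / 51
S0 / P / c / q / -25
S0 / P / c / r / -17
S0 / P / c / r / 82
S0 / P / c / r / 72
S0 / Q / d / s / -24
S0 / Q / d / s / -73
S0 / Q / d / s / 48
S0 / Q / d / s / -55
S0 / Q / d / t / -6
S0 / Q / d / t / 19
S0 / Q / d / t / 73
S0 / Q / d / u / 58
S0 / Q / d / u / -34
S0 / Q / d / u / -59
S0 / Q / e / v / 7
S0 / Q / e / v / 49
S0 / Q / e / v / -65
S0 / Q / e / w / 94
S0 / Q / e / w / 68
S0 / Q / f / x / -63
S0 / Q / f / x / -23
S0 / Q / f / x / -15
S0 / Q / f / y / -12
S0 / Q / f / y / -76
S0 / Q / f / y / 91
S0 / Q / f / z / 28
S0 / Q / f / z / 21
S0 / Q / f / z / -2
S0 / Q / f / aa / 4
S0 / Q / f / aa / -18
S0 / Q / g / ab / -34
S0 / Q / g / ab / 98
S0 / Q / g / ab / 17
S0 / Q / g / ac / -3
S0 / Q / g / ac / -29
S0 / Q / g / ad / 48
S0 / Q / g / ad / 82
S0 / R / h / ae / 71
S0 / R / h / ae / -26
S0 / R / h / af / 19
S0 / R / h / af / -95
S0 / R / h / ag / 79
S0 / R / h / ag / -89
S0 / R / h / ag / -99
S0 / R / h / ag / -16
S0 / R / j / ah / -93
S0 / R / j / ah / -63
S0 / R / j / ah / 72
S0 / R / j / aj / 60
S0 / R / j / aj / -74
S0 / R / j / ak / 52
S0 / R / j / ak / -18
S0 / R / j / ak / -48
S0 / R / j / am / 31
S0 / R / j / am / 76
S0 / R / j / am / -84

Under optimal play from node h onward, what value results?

ae (Red): max(71, -26) = 71
af (Red): max(19, -95) = 19
ag (Red): max(79, -89, -99, -16) = 79
h (Blue): min(71, 19, 79) = 19

19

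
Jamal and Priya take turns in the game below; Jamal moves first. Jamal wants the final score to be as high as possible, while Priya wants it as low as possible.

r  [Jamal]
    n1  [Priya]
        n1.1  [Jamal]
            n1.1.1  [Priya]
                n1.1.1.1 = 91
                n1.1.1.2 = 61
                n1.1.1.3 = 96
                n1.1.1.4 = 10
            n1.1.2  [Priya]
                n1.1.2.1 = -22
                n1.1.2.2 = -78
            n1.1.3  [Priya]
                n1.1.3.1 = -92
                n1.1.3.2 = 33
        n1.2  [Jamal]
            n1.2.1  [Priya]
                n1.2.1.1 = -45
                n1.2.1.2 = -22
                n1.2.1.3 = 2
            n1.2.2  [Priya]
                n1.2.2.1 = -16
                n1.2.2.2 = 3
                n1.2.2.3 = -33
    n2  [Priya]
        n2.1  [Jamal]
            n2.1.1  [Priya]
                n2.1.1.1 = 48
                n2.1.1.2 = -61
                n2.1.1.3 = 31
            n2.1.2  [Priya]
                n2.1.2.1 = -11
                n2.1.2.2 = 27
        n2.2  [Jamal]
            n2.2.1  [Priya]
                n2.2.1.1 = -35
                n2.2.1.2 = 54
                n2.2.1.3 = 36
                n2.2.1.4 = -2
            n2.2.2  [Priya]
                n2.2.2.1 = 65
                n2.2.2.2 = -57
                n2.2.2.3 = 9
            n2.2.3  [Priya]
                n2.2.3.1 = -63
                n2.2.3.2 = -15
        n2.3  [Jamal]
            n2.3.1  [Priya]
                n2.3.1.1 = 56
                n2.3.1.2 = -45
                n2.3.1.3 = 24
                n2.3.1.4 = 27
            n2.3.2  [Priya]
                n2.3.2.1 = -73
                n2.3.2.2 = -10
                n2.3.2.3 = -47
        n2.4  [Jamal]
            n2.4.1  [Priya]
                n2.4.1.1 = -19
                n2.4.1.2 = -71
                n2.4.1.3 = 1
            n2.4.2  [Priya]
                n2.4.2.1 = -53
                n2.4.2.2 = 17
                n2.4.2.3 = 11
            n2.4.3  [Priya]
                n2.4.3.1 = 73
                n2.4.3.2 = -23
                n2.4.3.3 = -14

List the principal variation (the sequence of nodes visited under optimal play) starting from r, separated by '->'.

r -> n1 -> n1.2 -> n1.2.2 -> n1.2.2.3

n1.1.1 (Priya): min(91, 61, 96, 10) = 10
n1.1.2 (Priya): min(-22, -78) = -78
n1.1.3 (Priya): min(-92, 33) = -92
n1.1 (Jamal): max(10, -78, -92) = 10
n1.2.1 (Priya): min(-45, -22, 2) = -45
n1.2.2 (Priya): min(-16, 3, -33) = -33
n1.2 (Jamal): max(-45, -33) = -33
n1 (Priya): min(10, -33) = -33
n2.1.1 (Priya): min(48, -61, 31) = -61
n2.1.2 (Priya): min(-11, 27) = -11
n2.1 (Jamal): max(-61, -11) = -11
n2.2.1 (Priya): min(-35, 54, 36, -2) = -35
n2.2.2 (Priya): min(65, -57, 9) = -57
n2.2.3 (Priya): min(-63, -15) = -63
n2.2 (Jamal): max(-35, -57, -63) = -35
n2.3.1 (Priya): min(56, -45, 24, 27) = -45
n2.3.2 (Priya): min(-73, -10, -47) = -73
n2.3 (Jamal): max(-45, -73) = -45
n2.4.1 (Priya): min(-19, -71, 1) = -71
n2.4.2 (Priya): min(-53, 17, 11) = -53
n2.4.3 (Priya): min(73, -23, -14) = -23
n2.4 (Jamal): max(-71, -53, -23) = -23
n2 (Priya): min(-11, -35, -45, -23) = -45
r (Jamal): max(-33, -45) = -33
At r, Jamal picks n1 (highest: -33).
At n1, Priya picks n1.2 (lowest: -33).
At n1.2, Jamal picks n1.2.2 (highest: -33).
At n1.2.2, Priya picks n1.2.2.3 (lowest: -33).
Terminal value -33.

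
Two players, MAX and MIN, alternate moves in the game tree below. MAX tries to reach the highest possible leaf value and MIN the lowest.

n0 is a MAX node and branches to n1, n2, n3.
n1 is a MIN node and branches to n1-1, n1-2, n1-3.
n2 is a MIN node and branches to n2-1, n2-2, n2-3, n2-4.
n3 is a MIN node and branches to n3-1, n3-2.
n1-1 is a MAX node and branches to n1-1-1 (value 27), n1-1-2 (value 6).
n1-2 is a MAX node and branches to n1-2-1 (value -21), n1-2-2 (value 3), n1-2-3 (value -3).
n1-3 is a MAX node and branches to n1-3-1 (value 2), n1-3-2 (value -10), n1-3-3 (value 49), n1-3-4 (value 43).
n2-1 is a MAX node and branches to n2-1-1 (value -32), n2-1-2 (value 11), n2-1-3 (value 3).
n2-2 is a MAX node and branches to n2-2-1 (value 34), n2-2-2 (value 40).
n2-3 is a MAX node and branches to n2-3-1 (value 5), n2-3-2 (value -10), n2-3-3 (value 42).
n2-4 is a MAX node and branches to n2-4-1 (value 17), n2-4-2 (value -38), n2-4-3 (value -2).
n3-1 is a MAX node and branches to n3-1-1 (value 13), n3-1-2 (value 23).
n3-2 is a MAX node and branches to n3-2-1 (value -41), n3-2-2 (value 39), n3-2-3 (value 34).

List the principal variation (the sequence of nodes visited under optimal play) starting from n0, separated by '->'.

n0 -> n3 -> n3-1 -> n3-1-2

n1-1 (MAX): max(27, 6) = 27
n1-2 (MAX): max(-21, 3, -3) = 3
n1-3 (MAX): max(2, -10, 49, 43) = 49
n1 (MIN): min(27, 3, 49) = 3
n2-1 (MAX): max(-32, 11, 3) = 11
n2-2 (MAX): max(34, 40) = 40
n2-3 (MAX): max(5, -10, 42) = 42
n2-4 (MAX): max(17, -38, -2) = 17
n2 (MIN): min(11, 40, 42, 17) = 11
n3-1 (MAX): max(13, 23) = 23
n3-2 (MAX): max(-41, 39, 34) = 39
n3 (MIN): min(23, 39) = 23
n0 (MAX): max(3, 11, 23) = 23
At n0, MAX picks n3 (highest: 23).
At n3, MIN picks n3-1 (lowest: 23).
At n3-1, MAX picks n3-1-2 (highest: 23).
Terminal value 23.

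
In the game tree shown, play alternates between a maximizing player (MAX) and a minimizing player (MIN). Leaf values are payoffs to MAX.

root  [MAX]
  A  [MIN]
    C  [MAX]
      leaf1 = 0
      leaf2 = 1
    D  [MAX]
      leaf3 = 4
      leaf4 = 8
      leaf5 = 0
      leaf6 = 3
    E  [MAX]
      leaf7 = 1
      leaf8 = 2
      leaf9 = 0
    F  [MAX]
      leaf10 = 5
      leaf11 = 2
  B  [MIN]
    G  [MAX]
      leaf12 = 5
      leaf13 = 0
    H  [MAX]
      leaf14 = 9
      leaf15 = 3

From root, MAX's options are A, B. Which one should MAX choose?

C (MAX): max(0, 1) = 1
D (MAX): max(4, 8, 0, 3) = 8
E (MAX): max(1, 2, 0) = 2
F (MAX): max(5, 2) = 5
A (MIN): min(1, 8, 2, 5) = 1
G (MAX): max(5, 0) = 5
H (MAX): max(9, 3) = 9
B (MIN): min(5, 9) = 5
root (MAX): max(1, 5) = 5
MAX at root wants the highest of {A=1, B=5}, so chooses B.

B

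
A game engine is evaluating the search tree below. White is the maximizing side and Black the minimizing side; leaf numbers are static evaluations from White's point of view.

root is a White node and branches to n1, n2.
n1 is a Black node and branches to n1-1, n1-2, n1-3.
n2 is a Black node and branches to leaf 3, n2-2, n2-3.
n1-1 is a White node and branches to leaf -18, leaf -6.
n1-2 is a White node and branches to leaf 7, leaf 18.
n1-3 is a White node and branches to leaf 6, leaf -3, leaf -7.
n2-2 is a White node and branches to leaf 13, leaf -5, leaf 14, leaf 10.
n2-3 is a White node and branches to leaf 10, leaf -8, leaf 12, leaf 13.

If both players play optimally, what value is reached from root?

n1-1 (White): max(-18, -6) = -6
n1-2 (White): max(7, 18) = 18
n1-3 (White): max(6, -3, -7) = 6
n1 (Black): min(-6, 18, 6) = -6
n2-2 (White): max(13, -5, 14, 10) = 14
n2-3 (White): max(10, -8, 12, 13) = 13
n2 (Black): min(3, 14, 13) = 3
root (White): max(-6, 3) = 3

3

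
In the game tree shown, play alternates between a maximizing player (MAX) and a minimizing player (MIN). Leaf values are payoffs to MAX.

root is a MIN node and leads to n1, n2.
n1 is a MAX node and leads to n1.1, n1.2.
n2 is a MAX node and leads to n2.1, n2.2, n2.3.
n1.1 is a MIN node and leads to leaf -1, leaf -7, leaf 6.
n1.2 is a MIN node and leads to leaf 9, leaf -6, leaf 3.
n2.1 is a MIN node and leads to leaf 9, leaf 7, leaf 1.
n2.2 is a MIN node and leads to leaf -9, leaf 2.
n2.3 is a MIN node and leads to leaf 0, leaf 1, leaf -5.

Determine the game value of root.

n1.1 (MIN): min(-1, -7, 6) = -7
n1.2 (MIN): min(9, -6, 3) = -6
n1 (MAX): max(-7, -6) = -6
n2.1 (MIN): min(9, 7, 1) = 1
n2.2 (MIN): min(-9, 2) = -9
n2.3 (MIN): min(0, 1, -5) = -5
n2 (MAX): max(1, -9, -5) = 1
root (MIN): min(-6, 1) = -6

-6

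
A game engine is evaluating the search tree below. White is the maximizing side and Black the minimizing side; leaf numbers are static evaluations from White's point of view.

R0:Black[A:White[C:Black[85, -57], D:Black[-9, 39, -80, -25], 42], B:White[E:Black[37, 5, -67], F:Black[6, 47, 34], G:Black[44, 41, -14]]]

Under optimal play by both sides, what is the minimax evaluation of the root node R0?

6

C (Black): min(85, -57) = -57
D (Black): min(-9, 39, -80, -25) = -80
A (White): max(-57, -80, 42) = 42
E (Black): min(37, 5, -67) = -67
F (Black): min(6, 47, 34) = 6
G (Black): min(44, 41, -14) = -14
B (White): max(-67, 6, -14) = 6
R0 (Black): min(42, 6) = 6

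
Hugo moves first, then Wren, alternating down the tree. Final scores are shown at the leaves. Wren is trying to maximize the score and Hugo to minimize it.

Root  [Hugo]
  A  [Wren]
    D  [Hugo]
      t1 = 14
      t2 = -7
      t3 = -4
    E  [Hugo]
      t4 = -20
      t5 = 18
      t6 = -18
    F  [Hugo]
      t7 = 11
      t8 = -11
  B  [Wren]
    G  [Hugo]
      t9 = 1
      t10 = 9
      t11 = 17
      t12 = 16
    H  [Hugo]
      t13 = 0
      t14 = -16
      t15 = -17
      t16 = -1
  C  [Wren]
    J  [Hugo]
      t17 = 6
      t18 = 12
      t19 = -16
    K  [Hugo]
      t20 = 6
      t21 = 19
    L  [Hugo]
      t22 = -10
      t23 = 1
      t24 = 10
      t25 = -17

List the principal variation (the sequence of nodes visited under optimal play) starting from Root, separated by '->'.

D (Hugo): min(14, -7, -4) = -7
E (Hugo): min(-20, 18, -18) = -20
F (Hugo): min(11, -11) = -11
A (Wren): max(-7, -20, -11) = -7
G (Hugo): min(1, 9, 17, 16) = 1
H (Hugo): min(0, -16, -17, -1) = -17
B (Wren): max(1, -17) = 1
J (Hugo): min(6, 12, -16) = -16
K (Hugo): min(6, 19) = 6
L (Hugo): min(-10, 1, 10, -17) = -17
C (Wren): max(-16, 6, -17) = 6
Root (Hugo): min(-7, 1, 6) = -7
At Root, Hugo picks A (lowest: -7).
At A, Wren picks D (highest: -7).
At D, Hugo picks t2 (lowest: -7).
Terminal value -7.

Root -> A -> D -> t2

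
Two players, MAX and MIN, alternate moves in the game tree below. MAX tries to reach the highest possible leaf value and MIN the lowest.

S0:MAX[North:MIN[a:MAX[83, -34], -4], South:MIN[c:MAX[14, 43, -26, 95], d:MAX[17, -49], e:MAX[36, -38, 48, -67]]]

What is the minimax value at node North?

-4

a (MAX): max(83, -34) = 83
North (MIN): min(83, -4) = -4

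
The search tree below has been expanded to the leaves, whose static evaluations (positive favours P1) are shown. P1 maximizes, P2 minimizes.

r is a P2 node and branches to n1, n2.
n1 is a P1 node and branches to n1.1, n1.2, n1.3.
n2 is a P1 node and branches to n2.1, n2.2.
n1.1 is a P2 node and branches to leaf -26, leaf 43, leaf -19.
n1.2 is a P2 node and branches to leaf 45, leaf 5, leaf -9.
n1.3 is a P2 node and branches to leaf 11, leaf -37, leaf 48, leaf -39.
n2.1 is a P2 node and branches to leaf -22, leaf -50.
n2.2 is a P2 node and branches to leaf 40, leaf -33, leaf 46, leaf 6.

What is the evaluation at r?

n1.1 (P2): min(-26, 43, -19) = -26
n1.2 (P2): min(45, 5, -9) = -9
n1.3 (P2): min(11, -37, 48, -39) = -39
n1 (P1): max(-26, -9, -39) = -9
n2.1 (P2): min(-22, -50) = -50
n2.2 (P2): min(40, -33, 46, 6) = -33
n2 (P1): max(-50, -33) = -33
r (P2): min(-9, -33) = -33

-33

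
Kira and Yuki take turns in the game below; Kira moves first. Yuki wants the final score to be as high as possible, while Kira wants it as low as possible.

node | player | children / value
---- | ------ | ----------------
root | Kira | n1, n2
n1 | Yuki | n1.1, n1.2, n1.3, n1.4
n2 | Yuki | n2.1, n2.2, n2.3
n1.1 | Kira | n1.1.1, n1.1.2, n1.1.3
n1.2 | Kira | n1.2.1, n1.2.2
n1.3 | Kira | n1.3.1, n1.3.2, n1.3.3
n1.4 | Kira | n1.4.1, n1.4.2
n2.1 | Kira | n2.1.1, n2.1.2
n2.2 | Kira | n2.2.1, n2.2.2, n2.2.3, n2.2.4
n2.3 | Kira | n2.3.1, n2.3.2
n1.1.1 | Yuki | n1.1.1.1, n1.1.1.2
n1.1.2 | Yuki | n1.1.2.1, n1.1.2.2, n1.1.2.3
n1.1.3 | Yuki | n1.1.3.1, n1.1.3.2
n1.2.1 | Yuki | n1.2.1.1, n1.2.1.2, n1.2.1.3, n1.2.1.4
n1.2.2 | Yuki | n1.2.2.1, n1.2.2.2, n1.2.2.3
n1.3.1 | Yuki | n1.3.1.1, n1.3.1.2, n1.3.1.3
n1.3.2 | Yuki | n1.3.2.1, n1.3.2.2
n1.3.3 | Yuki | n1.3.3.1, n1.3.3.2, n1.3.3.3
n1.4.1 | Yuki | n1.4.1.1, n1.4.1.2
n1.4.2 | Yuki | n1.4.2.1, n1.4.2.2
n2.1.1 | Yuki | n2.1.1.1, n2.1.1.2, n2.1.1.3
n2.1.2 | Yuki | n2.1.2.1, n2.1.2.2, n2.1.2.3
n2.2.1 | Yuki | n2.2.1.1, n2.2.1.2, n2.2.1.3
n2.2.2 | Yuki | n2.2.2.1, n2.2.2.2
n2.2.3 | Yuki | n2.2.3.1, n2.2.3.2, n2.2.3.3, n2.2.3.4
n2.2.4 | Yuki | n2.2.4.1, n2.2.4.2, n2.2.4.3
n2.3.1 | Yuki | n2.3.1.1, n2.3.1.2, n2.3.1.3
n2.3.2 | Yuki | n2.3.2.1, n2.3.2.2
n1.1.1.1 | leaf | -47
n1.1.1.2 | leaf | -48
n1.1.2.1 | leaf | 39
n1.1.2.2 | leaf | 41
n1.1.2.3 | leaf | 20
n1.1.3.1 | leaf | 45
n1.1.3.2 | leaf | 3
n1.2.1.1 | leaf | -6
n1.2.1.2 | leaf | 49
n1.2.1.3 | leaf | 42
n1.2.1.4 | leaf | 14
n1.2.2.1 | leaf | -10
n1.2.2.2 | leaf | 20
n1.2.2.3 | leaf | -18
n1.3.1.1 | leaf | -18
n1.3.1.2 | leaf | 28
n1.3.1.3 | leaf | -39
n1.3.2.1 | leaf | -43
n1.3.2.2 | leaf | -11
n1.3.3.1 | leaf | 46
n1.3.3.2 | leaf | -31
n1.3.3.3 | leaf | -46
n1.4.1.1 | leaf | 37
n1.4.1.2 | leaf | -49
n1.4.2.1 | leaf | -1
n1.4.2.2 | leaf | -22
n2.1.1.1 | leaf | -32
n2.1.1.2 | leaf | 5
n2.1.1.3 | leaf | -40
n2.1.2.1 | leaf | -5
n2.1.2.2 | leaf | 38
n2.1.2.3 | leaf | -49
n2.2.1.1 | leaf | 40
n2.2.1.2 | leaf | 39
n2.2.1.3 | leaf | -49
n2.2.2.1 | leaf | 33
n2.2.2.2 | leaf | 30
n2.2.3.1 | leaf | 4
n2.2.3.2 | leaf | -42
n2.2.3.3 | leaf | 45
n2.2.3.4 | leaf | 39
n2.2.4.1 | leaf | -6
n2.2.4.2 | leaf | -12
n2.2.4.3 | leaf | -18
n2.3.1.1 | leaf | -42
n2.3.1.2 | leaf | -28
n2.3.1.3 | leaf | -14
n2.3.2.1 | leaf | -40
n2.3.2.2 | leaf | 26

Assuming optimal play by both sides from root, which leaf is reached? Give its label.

n2.1.1.2

n1.1.1 (Yuki): max(-47, -48) = -47
n1.1.2 (Yuki): max(39, 41, 20) = 41
n1.1.3 (Yuki): max(45, 3) = 45
n1.1 (Kira): min(-47, 41, 45) = -47
n1.2.1 (Yuki): max(-6, 49, 42, 14) = 49
n1.2.2 (Yuki): max(-10, 20, -18) = 20
n1.2 (Kira): min(49, 20) = 20
n1.3.1 (Yuki): max(-18, 28, -39) = 28
n1.3.2 (Yuki): max(-43, -11) = -11
n1.3.3 (Yuki): max(46, -31, -46) = 46
n1.3 (Kira): min(28, -11, 46) = -11
n1.4.1 (Yuki): max(37, -49) = 37
n1.4.2 (Yuki): max(-1, -22) = -1
n1.4 (Kira): min(37, -1) = -1
n1 (Yuki): max(-47, 20, -11, -1) = 20
n2.1.1 (Yuki): max(-32, 5, -40) = 5
n2.1.2 (Yuki): max(-5, 38, -49) = 38
n2.1 (Kira): min(5, 38) = 5
n2.2.1 (Yuki): max(40, 39, -49) = 40
n2.2.2 (Yuki): max(33, 30) = 33
n2.2.3 (Yuki): max(4, -42, 45, 39) = 45
n2.2.4 (Yuki): max(-6, -12, -18) = -6
n2.2 (Kira): min(40, 33, 45, -6) = -6
n2.3.1 (Yuki): max(-42, -28, -14) = -14
n2.3.2 (Yuki): max(-40, 26) = 26
n2.3 (Kira): min(-14, 26) = -14
n2 (Yuki): max(5, -6, -14) = 5
root (Kira): min(20, 5) = 5
At root, Kira picks n2 (lowest: 5).
At n2, Yuki picks n2.1 (highest: 5).
At n2.1, Kira picks n2.1.1 (lowest: 5).
At n2.1.1, Yuki picks n2.1.1.2 (highest: 5).
Terminal value 5.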